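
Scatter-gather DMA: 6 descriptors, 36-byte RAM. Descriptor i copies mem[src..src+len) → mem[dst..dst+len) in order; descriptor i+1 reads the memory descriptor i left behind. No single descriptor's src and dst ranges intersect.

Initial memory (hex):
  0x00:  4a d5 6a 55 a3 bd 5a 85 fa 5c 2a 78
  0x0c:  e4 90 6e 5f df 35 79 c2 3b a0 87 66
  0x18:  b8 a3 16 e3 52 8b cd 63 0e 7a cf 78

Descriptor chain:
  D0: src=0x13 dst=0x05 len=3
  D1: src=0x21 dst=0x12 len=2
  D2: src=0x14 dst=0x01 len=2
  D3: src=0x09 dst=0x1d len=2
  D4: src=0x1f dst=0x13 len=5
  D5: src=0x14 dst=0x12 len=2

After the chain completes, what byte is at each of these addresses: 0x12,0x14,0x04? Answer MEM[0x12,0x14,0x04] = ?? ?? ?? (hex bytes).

[0] 0x13->0x05 len=3 : c2 3b a0
[1] 0x21->0x12 len=2 : 7a cf
[2] 0x14->0x01 len=2 : 3b a0
[3] 0x09->0x1d len=2 : 5c 2a
[4] 0x1f->0x13 len=5 : 63 0e 7a cf 78
[5] 0x14->0x12 len=2 : 0e 7a
query mem[0x12]=0x0e, mem[0x14]=0x0e, mem[0x04]=0xa3

MEM[0x12,0x14,0x04] = 0e 0e a3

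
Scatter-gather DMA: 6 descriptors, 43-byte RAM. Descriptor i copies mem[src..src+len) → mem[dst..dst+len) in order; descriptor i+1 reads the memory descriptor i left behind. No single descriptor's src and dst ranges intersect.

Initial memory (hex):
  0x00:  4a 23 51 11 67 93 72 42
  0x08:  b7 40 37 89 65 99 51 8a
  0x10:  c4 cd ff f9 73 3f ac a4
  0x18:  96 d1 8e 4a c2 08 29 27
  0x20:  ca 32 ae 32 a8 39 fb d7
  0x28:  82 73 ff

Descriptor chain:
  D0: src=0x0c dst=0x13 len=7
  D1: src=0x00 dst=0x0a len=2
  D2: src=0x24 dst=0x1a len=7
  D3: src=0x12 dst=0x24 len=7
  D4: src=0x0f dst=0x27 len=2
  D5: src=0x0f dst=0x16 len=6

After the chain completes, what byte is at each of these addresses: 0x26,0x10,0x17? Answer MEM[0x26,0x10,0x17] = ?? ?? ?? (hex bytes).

MEM[0x26,0x10,0x17] = 99 c4 c4

D0: mem[0x13..0x19] <- [65 99 51 8a c4 cd ff]
D1: mem[0x0a..0x0b] <- [4a 23]
D2: mem[0x1a..0x20] <- [a8 39 fb d7 82 73 ff]
D3: mem[0x24..0x2a] <- [ff 65 99 51 8a c4 cd]
D4: mem[0x27..0x28] <- [8a c4]
D5: mem[0x16..0x1b] <- [8a c4 cd ff 65 99]
query mem[0x26]=0x99, mem[0x10]=0xc4, mem[0x17]=0xc4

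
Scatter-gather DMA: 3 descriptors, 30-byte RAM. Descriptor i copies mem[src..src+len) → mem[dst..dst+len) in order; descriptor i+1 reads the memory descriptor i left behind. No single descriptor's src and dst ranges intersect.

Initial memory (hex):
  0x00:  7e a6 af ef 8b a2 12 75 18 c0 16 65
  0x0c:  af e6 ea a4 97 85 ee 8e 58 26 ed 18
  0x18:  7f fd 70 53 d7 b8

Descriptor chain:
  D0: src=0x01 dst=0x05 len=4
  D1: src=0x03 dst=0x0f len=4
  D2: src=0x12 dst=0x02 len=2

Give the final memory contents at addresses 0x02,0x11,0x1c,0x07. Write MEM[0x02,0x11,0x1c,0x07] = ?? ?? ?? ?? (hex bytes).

  after D0: wrote 4B at 0x05 = a6afef8b
  after D1: wrote 4B at 0x0f = ef8ba6af
  after D2: wrote 2B at 0x02 = af8e
query mem[0x02]=0xaf, mem[0x11]=0xa6, mem[0x1c]=0xd7, mem[0x07]=0xef

MEM[0x02,0x11,0x1c,0x07] = af a6 d7 ef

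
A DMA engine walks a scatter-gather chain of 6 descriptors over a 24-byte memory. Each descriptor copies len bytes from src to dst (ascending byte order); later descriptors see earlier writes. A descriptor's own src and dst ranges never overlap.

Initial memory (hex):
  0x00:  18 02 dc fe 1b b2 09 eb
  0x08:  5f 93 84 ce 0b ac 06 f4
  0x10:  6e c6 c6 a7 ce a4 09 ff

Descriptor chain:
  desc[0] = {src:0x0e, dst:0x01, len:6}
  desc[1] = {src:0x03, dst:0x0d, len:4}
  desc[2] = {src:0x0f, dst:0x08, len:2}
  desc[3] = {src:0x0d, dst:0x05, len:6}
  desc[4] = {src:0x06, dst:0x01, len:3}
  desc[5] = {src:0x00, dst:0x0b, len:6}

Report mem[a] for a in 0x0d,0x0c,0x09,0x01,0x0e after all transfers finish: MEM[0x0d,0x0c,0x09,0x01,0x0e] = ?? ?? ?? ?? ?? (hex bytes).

MEM[0x0d,0x0c,0x09,0x01,0x0e] = c6 c6 c6 c6 a7

  after D0: wrote 6B at 0x01 = 06f46ec6c6a7
  after D1: wrote 4B at 0x0d = 6ec6c6a7
  after D2: wrote 2B at 0x08 = c6a7
  after D3: wrote 6B at 0x05 = 6ec6c6a7c6c6
  after D4: wrote 3B at 0x01 = c6c6a7
  after D5: wrote 6B at 0x0b = 18c6c6a7c66e
query mem[0x0d]=0xc6, mem[0x0c]=0xc6, mem[0x09]=0xc6, mem[0x01]=0xc6, mem[0x0e]=0xa7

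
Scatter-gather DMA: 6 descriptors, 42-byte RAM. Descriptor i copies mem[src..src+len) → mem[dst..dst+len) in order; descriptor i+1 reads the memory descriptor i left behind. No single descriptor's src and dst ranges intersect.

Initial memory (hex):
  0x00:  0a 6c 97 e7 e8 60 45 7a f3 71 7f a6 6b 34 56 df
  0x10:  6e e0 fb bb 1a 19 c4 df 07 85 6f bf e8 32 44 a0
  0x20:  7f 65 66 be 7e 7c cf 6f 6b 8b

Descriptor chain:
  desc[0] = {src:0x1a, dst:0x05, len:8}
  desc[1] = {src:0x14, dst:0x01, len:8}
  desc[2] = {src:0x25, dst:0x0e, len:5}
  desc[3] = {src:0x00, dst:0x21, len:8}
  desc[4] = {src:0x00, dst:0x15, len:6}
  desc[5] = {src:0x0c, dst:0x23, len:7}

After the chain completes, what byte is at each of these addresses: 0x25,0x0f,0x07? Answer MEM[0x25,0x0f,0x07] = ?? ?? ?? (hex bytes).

D0: mem[0x05..0x0c] <- [6f bf e8 32 44 a0 7f 65]
D1: mem[0x01..0x08] <- [1a 19 c4 df 07 85 6f bf]
D2: mem[0x0e..0x12] <- [7c cf 6f 6b 8b]
D3: mem[0x21..0x28] <- [0a 1a 19 c4 df 07 85 6f]
D4: mem[0x15..0x1a] <- [0a 1a 19 c4 df 07]
D5: mem[0x23..0x29] <- [65 34 7c cf 6f 6b 8b]
query mem[0x25]=0x7c, mem[0x0f]=0xcf, mem[0x07]=0x6f

MEM[0x25,0x0f,0x07] = 7c cf 6f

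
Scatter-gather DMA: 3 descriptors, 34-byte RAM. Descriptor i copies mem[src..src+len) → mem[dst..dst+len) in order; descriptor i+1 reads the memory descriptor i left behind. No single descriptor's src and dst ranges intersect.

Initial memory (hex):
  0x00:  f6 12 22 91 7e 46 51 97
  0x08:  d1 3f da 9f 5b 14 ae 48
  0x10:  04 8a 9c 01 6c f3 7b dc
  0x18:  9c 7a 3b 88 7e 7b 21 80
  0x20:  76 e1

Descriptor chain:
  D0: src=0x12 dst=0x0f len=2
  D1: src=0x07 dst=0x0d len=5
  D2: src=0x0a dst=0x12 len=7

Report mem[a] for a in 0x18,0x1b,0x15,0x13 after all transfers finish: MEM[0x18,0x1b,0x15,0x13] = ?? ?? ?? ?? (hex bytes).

MEM[0x18,0x1b,0x15,0x13] = da 88 97 9f

D0: mem[0x0f..0x10] <- [9c 01]
D1: mem[0x0d..0x11] <- [97 d1 3f da 9f]
D2: mem[0x12..0x18] <- [da 9f 5b 97 d1 3f da]
query mem[0x18]=0xda, mem[0x1b]=0x88, mem[0x15]=0x97, mem[0x13]=0x9f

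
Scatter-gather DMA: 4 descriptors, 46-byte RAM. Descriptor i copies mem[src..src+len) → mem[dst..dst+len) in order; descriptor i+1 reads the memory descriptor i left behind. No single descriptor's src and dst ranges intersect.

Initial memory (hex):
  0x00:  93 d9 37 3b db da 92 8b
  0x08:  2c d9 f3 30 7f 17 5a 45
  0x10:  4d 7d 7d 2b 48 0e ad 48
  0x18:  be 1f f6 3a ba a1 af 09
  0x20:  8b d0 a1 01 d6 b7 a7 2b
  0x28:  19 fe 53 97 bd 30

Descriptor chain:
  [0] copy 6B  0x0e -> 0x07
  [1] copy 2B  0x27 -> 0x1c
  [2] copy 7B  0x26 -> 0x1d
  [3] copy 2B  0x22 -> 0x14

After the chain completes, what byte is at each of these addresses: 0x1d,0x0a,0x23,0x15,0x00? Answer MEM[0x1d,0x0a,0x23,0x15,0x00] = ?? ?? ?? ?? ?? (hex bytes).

[0] 0x0e->0x07 len=6 : 5a 45 4d 7d 7d 2b
[1] 0x27->0x1c len=2 : 2b 19
[2] 0x26->0x1d len=7 : a7 2b 19 fe 53 97 bd
[3] 0x22->0x14 len=2 : 97 bd
query mem[0x1d]=0xa7, mem[0x0a]=0x7d, mem[0x23]=0xbd, mem[0x15]=0xbd, mem[0x00]=0x93

MEM[0x1d,0x0a,0x23,0x15,0x00] = a7 7d bd bd 93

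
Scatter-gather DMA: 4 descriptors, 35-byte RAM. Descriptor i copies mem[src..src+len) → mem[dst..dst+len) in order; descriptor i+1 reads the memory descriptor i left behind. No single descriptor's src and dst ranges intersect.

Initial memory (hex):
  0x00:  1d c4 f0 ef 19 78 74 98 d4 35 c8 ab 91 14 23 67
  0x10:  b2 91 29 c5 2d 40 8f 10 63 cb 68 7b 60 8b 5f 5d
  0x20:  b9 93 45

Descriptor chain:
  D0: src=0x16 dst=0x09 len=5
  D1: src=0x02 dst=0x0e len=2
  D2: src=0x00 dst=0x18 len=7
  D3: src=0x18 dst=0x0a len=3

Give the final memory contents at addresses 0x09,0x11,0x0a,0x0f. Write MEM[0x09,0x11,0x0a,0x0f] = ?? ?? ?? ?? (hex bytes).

  after D0: wrote 5B at 0x09 = 8f1063cb68
  after D1: wrote 2B at 0x0e = f0ef
  after D2: wrote 7B at 0x18 = 1dc4f0ef197874
  after D3: wrote 3B at 0x0a = 1dc4f0
query mem[0x09]=0x8f, mem[0x11]=0x91, mem[0x0a]=0x1d, mem[0x0f]=0xef

MEM[0x09,0x11,0x0a,0x0f] = 8f 91 1d ef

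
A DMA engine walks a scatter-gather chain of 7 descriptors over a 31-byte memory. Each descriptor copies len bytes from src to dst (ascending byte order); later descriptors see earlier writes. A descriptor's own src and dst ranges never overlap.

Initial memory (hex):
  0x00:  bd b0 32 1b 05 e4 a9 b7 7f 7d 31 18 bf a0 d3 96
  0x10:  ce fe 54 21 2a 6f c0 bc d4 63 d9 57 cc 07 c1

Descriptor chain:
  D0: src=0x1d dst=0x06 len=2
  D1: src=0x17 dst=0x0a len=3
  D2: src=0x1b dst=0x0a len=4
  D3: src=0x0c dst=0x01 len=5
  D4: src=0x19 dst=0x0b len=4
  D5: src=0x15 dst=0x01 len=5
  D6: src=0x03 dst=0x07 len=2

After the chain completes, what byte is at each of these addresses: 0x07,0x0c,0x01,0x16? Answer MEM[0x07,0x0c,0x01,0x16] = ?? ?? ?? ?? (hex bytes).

MEM[0x07,0x0c,0x01,0x16] = bc d9 6f c0

[0] 0x1d->0x06 len=2 : 07 c1
[1] 0x17->0x0a len=3 : bc d4 63
[2] 0x1b->0x0a len=4 : 57 cc 07 c1
[3] 0x0c->0x01 len=5 : 07 c1 d3 96 ce
[4] 0x19->0x0b len=4 : 63 d9 57 cc
[5] 0x15->0x01 len=5 : 6f c0 bc d4 63
[6] 0x03->0x07 len=2 : bc d4
query mem[0x07]=0xbc, mem[0x0c]=0xd9, mem[0x01]=0x6f, mem[0x16]=0xc0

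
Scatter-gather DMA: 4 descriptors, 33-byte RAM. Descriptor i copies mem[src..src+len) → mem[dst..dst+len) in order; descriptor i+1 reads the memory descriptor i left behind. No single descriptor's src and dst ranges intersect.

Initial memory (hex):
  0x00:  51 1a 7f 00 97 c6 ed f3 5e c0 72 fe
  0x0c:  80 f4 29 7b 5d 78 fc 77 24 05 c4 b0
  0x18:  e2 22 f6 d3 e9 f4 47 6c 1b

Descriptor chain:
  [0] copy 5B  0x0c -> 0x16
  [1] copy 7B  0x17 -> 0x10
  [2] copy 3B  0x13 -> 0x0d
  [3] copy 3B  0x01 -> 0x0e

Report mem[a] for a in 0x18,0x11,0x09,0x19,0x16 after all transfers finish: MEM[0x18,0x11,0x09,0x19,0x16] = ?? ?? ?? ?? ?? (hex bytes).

D0: mem[0x16..0x1a] <- [80 f4 29 7b 5d]
D1: mem[0x10..0x16] <- [f4 29 7b 5d d3 e9 f4]
D2: mem[0x0d..0x0f] <- [5d d3 e9]
D3: mem[0x0e..0x10] <- [1a 7f 00]
query mem[0x18]=0x29, mem[0x11]=0x29, mem[0x09]=0xc0, mem[0x19]=0x7b, mem[0x16]=0xf4

MEM[0x18,0x11,0x09,0x19,0x16] = 29 29 c0 7b f4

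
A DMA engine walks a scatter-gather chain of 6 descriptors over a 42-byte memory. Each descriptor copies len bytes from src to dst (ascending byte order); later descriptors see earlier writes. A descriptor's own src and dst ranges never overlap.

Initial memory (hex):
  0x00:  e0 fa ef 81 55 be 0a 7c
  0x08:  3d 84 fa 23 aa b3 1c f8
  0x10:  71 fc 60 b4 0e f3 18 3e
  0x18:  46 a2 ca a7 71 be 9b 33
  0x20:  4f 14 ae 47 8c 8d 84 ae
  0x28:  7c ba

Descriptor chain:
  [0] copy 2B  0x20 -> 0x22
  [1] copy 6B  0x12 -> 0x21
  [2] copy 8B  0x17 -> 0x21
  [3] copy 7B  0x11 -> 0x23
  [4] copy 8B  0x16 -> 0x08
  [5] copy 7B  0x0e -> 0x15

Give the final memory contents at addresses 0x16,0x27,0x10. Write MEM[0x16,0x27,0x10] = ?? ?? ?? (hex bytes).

MEM[0x16,0x27,0x10] = be f3 71

[0] 0x20->0x22 len=2 : 4f 14
[1] 0x12->0x21 len=6 : 60 b4 0e f3 18 3e
[2] 0x17->0x21 len=8 : 3e 46 a2 ca a7 71 be 9b
[3] 0x11->0x23 len=7 : fc 60 b4 0e f3 18 3e
[4] 0x16->0x08 len=8 : 18 3e 46 a2 ca a7 71 be
[5] 0x0e->0x15 len=7 : 71 be 71 fc 60 b4 0e
query mem[0x16]=0xbe, mem[0x27]=0xf3, mem[0x10]=0x71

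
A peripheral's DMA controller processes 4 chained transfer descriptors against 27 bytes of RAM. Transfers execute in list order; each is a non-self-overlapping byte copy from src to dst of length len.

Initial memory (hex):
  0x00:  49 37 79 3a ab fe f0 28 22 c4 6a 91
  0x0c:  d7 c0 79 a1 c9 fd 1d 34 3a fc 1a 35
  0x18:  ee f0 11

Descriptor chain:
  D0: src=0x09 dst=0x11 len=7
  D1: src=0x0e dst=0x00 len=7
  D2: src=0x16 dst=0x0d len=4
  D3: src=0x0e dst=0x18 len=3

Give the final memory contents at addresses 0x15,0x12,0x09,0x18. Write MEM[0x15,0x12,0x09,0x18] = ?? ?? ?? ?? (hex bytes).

MEM[0x15,0x12,0x09,0x18] = c0 6a c4 a1

#0 dst[0x11+7] := {0xc4,0x6a,0x91,0xd7,0xc0,0x79,0xa1}
#1 dst[0x00+7] := {0x79,0xa1,0xc9,0xc4,0x6a,0x91,0xd7}
#2 dst[0x0d+4] := {0x79,0xa1,0xee,0xf0}
#3 dst[0x18+3] := {0xa1,0xee,0xf0}
query mem[0x15]=0xc0, mem[0x12]=0x6a, mem[0x09]=0xc4, mem[0x18]=0xa1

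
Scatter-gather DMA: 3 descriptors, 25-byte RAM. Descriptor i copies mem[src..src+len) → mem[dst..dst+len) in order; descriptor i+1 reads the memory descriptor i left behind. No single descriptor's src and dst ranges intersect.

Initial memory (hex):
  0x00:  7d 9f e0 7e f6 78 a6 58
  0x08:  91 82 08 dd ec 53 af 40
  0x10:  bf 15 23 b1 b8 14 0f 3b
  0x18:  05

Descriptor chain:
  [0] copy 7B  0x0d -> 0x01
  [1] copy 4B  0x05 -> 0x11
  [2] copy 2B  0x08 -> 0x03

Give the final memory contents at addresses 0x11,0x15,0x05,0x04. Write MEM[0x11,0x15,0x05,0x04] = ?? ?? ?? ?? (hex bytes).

MEM[0x11,0x15,0x05,0x04] = 15 14 15 82

#0 dst[0x01+7] := {0x53,0xaf,0x40,0xbf,0x15,0x23,0xb1}
#1 dst[0x11+4] := {0x15,0x23,0xb1,0x91}
#2 dst[0x03+2] := {0x91,0x82}
query mem[0x11]=0x15, mem[0x15]=0x14, mem[0x05]=0x15, mem[0x04]=0x82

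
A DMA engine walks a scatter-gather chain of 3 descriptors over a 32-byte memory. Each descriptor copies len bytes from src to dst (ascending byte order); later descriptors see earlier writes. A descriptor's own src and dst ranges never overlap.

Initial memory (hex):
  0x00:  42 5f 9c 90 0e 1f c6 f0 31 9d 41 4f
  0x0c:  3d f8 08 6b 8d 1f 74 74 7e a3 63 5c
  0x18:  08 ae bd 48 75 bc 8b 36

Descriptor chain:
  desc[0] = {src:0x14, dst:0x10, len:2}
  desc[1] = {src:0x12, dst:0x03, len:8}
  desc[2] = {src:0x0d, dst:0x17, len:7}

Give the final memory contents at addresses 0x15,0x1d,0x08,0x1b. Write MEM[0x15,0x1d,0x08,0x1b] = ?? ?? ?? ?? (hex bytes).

  after D0: wrote 2B at 0x10 = 7ea3
  after D1: wrote 8B at 0x03 = 74747ea3635c08ae
  after D2: wrote 7B at 0x17 = f8086b7ea37474
query mem[0x15]=0xa3, mem[0x1d]=0x74, mem[0x08]=0x5c, mem[0x1b]=0xa3

MEM[0x15,0x1d,0x08,0x1b] = a3 74 5c a3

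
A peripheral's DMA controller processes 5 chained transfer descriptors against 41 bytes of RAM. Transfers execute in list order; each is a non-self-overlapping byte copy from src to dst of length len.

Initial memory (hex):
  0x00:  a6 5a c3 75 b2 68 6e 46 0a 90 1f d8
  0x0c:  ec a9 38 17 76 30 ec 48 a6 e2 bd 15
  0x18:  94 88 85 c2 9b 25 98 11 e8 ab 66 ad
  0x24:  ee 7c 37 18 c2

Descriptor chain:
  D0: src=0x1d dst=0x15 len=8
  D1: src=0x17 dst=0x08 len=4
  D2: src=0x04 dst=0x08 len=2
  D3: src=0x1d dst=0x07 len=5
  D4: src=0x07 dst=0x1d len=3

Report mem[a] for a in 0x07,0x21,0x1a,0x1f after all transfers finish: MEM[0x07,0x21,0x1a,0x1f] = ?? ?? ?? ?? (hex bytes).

MEM[0x07,0x21,0x1a,0x1f] = 25 ab 66 11

  after D0: wrote 8B at 0x15 = 259811e8ab66adee
  after D1: wrote 4B at 0x08 = 11e8ab66
  after D2: wrote 2B at 0x08 = b268
  after D3: wrote 5B at 0x07 = 259811e8ab
  after D4: wrote 3B at 0x1d = 259811
query mem[0x07]=0x25, mem[0x21]=0xab, mem[0x1a]=0x66, mem[0x1f]=0x11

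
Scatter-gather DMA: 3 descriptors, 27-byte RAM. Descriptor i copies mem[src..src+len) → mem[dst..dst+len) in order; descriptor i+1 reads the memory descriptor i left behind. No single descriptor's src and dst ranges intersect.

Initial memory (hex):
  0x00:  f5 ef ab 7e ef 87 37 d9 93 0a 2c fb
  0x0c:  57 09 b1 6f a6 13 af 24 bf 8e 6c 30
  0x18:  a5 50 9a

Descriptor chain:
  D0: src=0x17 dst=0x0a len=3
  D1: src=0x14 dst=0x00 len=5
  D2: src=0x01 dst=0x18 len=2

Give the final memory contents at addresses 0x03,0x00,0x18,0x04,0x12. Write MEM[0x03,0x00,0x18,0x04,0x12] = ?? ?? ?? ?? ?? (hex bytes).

MEM[0x03,0x00,0x18,0x04,0x12] = 30 bf 8e a5 af

[0] 0x17->0x0a len=3 : 30 a5 50
[1] 0x14->0x00 len=5 : bf 8e 6c 30 a5
[2] 0x01->0x18 len=2 : 8e 6c
query mem[0x03]=0x30, mem[0x00]=0xbf, mem[0x18]=0x8e, mem[0x04]=0xa5, mem[0x12]=0xaf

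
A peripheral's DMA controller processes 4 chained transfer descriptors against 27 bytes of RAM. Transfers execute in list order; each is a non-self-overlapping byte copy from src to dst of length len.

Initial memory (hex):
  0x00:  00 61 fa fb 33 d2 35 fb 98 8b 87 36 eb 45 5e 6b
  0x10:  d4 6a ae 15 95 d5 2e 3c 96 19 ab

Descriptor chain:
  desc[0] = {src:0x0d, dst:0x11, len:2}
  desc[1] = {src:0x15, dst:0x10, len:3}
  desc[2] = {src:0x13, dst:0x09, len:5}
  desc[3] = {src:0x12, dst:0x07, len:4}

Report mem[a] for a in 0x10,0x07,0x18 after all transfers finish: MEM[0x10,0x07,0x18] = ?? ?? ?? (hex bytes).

MEM[0x10,0x07,0x18] = d5 3c 96

  after D0: wrote 2B at 0x11 = 455e
  after D1: wrote 3B at 0x10 = d52e3c
  after D2: wrote 5B at 0x09 = 1595d52e3c
  after D3: wrote 4B at 0x07 = 3c1595d5
query mem[0x10]=0xd5, mem[0x07]=0x3c, mem[0x18]=0x96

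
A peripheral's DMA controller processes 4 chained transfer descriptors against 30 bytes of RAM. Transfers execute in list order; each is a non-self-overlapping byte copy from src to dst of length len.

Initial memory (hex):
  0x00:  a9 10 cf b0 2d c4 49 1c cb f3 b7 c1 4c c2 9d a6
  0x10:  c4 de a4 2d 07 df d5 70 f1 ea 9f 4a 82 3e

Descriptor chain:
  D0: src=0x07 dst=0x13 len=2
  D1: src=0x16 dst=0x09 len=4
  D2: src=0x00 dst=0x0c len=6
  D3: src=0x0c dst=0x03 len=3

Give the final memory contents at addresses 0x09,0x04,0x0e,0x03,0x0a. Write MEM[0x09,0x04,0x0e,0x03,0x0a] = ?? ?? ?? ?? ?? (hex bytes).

[0] 0x07->0x13 len=2 : 1c cb
[1] 0x16->0x09 len=4 : d5 70 f1 ea
[2] 0x00->0x0c len=6 : a9 10 cf b0 2d c4
[3] 0x0c->0x03 len=3 : a9 10 cf
query mem[0x09]=0xd5, mem[0x04]=0x10, mem[0x0e]=0xcf, mem[0x03]=0xa9, mem[0x0a]=0x70

MEM[0x09,0x04,0x0e,0x03,0x0a] = d5 10 cf a9 70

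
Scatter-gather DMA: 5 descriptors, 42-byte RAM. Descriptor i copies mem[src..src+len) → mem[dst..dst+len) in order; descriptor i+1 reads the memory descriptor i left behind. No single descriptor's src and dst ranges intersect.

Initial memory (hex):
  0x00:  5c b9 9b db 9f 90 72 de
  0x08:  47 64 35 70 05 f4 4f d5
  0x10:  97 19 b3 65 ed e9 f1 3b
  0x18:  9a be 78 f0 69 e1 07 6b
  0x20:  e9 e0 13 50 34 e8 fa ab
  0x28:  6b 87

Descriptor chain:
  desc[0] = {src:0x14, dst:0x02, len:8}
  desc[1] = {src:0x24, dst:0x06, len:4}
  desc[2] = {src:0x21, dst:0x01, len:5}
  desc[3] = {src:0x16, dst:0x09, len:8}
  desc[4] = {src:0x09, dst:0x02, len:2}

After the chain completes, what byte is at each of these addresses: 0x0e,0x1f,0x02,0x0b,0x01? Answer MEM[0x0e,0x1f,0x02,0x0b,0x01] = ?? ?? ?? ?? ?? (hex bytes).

MEM[0x0e,0x1f,0x02,0x0b,0x01] = f0 6b f1 9a e0

[0] 0x14->0x02 len=8 : ed e9 f1 3b 9a be 78 f0
[1] 0x24->0x06 len=4 : 34 e8 fa ab
[2] 0x21->0x01 len=5 : e0 13 50 34 e8
[3] 0x16->0x09 len=8 : f1 3b 9a be 78 f0 69 e1
[4] 0x09->0x02 len=2 : f1 3b
query mem[0x0e]=0xf0, mem[0x1f]=0x6b, mem[0x02]=0xf1, mem[0x0b]=0x9a, mem[0x01]=0xe0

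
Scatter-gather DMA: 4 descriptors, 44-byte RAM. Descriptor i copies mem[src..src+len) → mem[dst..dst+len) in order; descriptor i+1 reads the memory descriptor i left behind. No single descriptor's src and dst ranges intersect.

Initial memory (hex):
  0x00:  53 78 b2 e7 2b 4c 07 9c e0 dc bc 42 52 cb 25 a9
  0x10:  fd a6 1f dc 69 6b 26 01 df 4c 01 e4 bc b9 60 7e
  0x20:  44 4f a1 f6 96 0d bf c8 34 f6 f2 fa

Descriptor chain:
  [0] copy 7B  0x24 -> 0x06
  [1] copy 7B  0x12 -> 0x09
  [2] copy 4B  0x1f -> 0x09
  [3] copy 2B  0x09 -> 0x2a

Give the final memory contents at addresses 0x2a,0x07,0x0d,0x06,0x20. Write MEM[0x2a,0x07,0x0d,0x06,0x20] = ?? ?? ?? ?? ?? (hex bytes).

MEM[0x2a,0x07,0x0d,0x06,0x20] = 7e 0d 26 96 44

  after D0: wrote 7B at 0x06 = 960dbfc834f6f2
  after D1: wrote 7B at 0x09 = 1fdc696b2601df
  after D2: wrote 4B at 0x09 = 7e444fa1
  after D3: wrote 2B at 0x2a = 7e44
query mem[0x2a]=0x7e, mem[0x07]=0x0d, mem[0x0d]=0x26, mem[0x06]=0x96, mem[0x20]=0x44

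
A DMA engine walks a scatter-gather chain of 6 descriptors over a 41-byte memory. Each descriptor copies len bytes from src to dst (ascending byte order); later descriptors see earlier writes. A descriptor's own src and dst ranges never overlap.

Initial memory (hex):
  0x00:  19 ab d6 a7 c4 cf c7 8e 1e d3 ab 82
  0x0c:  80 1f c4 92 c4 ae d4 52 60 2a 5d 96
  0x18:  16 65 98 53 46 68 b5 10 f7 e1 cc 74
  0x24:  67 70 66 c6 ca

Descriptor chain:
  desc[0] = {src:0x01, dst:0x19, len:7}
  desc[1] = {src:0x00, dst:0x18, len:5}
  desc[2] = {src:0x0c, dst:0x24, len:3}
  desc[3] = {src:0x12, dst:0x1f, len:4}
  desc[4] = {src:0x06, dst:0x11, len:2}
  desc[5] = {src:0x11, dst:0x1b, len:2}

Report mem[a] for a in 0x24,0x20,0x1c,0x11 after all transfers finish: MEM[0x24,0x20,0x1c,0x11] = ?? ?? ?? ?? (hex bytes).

MEM[0x24,0x20,0x1c,0x11] = 80 52 8e c7

#0 dst[0x19+7] := {0xab,0xd6,0xa7,0xc4,0xcf,0xc7,0x8e}
#1 dst[0x18+5] := {0x19,0xab,0xd6,0xa7,0xc4}
#2 dst[0x24+3] := {0x80,0x1f,0xc4}
#3 dst[0x1f+4] := {0xd4,0x52,0x60,0x2a}
#4 dst[0x11+2] := {0xc7,0x8e}
#5 dst[0x1b+2] := {0xc7,0x8e}
query mem[0x24]=0x80, mem[0x20]=0x52, mem[0x1c]=0x8e, mem[0x11]=0xc7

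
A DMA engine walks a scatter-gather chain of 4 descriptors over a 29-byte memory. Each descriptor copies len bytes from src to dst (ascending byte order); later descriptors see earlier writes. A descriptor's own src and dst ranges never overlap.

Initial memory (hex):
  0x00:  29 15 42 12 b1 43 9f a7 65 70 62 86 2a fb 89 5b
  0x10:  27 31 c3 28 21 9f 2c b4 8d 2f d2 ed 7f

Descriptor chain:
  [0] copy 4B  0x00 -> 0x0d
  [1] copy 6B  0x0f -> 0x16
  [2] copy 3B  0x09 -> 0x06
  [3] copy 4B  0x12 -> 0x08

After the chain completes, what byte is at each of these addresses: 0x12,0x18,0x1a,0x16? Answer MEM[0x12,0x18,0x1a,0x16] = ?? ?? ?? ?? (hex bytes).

#0 dst[0x0d+4] := {0x29,0x15,0x42,0x12}
#1 dst[0x16+6] := {0x42,0x12,0x31,0xc3,0x28,0x21}
#2 dst[0x06+3] := {0x70,0x62,0x86}
#3 dst[0x08+4] := {0xc3,0x28,0x21,0x9f}
query mem[0x12]=0xc3, mem[0x18]=0x31, mem[0x1a]=0x28, mem[0x16]=0x42

MEM[0x12,0x18,0x1a,0x16] = c3 31 28 42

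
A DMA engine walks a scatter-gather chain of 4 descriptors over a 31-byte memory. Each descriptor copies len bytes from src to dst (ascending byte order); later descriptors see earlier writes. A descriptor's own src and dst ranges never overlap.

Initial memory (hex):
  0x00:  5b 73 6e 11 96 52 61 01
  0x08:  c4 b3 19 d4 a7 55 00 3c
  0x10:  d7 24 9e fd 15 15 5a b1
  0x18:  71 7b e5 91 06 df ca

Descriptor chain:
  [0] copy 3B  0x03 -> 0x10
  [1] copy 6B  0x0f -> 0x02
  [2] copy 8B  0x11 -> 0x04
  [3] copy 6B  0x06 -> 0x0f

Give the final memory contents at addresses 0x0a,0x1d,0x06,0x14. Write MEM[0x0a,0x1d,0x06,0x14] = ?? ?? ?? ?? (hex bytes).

MEM[0x0a,0x1d,0x06,0x14] = b1 df fd 71

[0] 0x03->0x10 len=3 : 11 96 52
[1] 0x0f->0x02 len=6 : 3c 11 96 52 fd 15
[2] 0x11->0x04 len=8 : 96 52 fd 15 15 5a b1 71
[3] 0x06->0x0f len=6 : fd 15 15 5a b1 71
query mem[0x0a]=0xb1, mem[0x1d]=0xdf, mem[0x06]=0xfd, mem[0x14]=0x71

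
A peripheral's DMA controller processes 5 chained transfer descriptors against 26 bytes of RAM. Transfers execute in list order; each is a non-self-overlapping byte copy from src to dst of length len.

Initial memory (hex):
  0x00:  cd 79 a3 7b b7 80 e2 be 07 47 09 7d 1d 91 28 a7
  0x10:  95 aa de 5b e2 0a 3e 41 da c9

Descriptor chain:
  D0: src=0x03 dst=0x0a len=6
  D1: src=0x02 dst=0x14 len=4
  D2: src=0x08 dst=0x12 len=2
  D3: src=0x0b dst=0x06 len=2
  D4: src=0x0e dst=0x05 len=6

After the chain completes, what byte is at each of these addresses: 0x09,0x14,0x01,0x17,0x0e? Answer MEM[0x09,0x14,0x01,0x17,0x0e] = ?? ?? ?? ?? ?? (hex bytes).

D0: mem[0x0a..0x0f] <- [7b b7 80 e2 be 07]
D1: mem[0x14..0x17] <- [a3 7b b7 80]
D2: mem[0x12..0x13] <- [07 47]
D3: mem[0x06..0x07] <- [b7 80]
D4: mem[0x05..0x0a] <- [be 07 95 aa 07 47]
query mem[0x09]=0x07, mem[0x14]=0xa3, mem[0x01]=0x79, mem[0x17]=0x80, mem[0x0e]=0xbe

MEM[0x09,0x14,0x01,0x17,0x0e] = 07 a3 79 80 be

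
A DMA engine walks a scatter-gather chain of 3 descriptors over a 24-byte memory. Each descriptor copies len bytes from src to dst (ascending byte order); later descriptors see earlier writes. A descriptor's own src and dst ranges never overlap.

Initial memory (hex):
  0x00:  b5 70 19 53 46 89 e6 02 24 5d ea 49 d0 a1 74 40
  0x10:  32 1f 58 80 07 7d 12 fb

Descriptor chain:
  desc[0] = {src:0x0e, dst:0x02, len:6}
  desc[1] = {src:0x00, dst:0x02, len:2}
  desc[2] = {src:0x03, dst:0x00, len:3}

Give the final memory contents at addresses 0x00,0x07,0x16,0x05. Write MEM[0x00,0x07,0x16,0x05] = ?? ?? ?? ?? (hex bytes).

[0] 0x0e->0x02 len=6 : 74 40 32 1f 58 80
[1] 0x00->0x02 len=2 : b5 70
[2] 0x03->0x00 len=3 : 70 32 1f
query mem[0x00]=0x70, mem[0x07]=0x80, mem[0x16]=0x12, mem[0x05]=0x1f

MEM[0x00,0x07,0x16,0x05] = 70 80 12 1f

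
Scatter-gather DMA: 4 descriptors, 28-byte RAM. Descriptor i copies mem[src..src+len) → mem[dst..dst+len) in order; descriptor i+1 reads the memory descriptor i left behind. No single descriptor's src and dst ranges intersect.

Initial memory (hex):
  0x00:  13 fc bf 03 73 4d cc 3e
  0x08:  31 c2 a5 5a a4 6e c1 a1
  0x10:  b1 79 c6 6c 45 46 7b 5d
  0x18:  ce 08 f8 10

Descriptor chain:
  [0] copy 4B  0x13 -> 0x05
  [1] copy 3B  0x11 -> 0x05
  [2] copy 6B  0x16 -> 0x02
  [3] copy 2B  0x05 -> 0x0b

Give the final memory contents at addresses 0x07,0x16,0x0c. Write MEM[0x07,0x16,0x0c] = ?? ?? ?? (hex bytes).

  after D0: wrote 4B at 0x05 = 6c45467b
  after D1: wrote 3B at 0x05 = 79c66c
  after D2: wrote 6B at 0x02 = 7b5dce08f810
  after D3: wrote 2B at 0x0b = 08f8
query mem[0x07]=0x10, mem[0x16]=0x7b, mem[0x0c]=0xf8

MEM[0x07,0x16,0x0c] = 10 7b f8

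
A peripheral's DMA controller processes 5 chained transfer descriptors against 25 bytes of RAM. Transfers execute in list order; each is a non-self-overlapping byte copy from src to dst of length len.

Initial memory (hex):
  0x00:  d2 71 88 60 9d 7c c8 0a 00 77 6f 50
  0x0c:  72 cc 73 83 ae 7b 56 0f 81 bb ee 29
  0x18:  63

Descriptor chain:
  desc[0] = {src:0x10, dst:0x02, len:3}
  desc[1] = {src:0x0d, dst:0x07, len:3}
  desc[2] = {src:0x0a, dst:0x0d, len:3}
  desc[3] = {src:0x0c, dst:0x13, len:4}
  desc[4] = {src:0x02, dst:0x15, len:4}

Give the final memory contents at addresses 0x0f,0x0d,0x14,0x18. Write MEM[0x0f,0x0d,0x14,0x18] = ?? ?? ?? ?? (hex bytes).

  after D0: wrote 3B at 0x02 = ae7b56
  after D1: wrote 3B at 0x07 = cc7383
  after D2: wrote 3B at 0x0d = 6f5072
  after D3: wrote 4B at 0x13 = 726f5072
  after D4: wrote 4B at 0x15 = ae7b567c
query mem[0x0f]=0x72, mem[0x0d]=0x6f, mem[0x14]=0x6f, mem[0x18]=0x7c

MEM[0x0f,0x0d,0x14,0x18] = 72 6f 6f 7c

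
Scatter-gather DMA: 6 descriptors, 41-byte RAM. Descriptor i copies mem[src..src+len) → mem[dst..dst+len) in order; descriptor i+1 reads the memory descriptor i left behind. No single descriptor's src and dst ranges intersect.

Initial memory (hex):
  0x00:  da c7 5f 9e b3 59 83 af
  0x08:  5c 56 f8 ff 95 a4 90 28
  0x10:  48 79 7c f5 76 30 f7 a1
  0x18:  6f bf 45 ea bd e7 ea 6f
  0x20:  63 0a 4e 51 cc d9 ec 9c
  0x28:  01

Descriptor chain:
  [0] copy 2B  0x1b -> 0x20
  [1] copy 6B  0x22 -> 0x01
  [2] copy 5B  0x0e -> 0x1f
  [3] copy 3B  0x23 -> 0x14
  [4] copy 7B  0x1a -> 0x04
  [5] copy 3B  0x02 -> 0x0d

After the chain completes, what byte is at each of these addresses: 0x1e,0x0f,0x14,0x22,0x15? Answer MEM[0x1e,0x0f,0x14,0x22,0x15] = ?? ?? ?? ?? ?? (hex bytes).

D0: mem[0x20..0x21] <- [ea bd]
D1: mem[0x01..0x06] <- [4e 51 cc d9 ec 9c]
D2: mem[0x1f..0x23] <- [90 28 48 79 7c]
D3: mem[0x14..0x16] <- [7c cc d9]
D4: mem[0x04..0x0a] <- [45 ea bd e7 ea 90 28]
D5: mem[0x0d..0x0f] <- [51 cc 45]
query mem[0x1e]=0xea, mem[0x0f]=0x45, mem[0x14]=0x7c, mem[0x22]=0x79, mem[0x15]=0xcc

MEM[0x1e,0x0f,0x14,0x22,0x15] = ea 45 7c 79 cc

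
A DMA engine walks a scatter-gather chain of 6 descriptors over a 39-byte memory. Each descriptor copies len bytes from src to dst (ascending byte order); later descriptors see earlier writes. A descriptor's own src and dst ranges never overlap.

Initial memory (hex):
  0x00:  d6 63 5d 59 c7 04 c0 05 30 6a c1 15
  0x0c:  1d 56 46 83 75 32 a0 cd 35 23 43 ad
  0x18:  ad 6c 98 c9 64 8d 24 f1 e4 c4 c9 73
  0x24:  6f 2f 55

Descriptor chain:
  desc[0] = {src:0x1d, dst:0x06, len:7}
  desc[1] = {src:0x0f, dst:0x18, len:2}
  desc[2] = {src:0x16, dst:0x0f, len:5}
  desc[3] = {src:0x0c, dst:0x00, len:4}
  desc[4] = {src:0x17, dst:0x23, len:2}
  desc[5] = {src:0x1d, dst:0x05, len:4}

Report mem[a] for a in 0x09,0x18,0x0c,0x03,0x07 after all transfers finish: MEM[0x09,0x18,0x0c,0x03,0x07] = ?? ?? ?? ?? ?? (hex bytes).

MEM[0x09,0x18,0x0c,0x03,0x07] = e4 83 73 43 f1

  after D0: wrote 7B at 0x06 = 8d24f1e4c4c973
  after D1: wrote 2B at 0x18 = 8375
  after D2: wrote 5B at 0x0f = 43ad837598
  after D3: wrote 4B at 0x00 = 73564643
  after D4: wrote 2B at 0x23 = ad83
  after D5: wrote 4B at 0x05 = 8d24f1e4
query mem[0x09]=0xe4, mem[0x18]=0x83, mem[0x0c]=0x73, mem[0x03]=0x43, mem[0x07]=0xf1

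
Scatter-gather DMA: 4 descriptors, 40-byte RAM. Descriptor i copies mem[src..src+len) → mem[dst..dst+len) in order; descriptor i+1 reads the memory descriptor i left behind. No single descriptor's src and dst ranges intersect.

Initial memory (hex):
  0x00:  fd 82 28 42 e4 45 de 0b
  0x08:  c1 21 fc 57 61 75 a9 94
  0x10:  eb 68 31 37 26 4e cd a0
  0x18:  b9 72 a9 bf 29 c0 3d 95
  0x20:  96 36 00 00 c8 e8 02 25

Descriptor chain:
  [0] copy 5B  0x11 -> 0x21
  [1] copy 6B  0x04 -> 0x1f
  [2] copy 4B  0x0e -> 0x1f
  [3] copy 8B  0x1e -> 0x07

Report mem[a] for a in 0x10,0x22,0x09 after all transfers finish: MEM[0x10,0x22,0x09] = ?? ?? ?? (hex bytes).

MEM[0x10,0x22,0x09] = eb 68 94

D0: mem[0x21..0x25] <- [68 31 37 26 4e]
D1: mem[0x1f..0x24] <- [e4 45 de 0b c1 21]
D2: mem[0x1f..0x22] <- [a9 94 eb 68]
D3: mem[0x07..0x0e] <- [3d a9 94 eb 68 c1 21 4e]
query mem[0x10]=0xeb, mem[0x22]=0x68, mem[0x09]=0x94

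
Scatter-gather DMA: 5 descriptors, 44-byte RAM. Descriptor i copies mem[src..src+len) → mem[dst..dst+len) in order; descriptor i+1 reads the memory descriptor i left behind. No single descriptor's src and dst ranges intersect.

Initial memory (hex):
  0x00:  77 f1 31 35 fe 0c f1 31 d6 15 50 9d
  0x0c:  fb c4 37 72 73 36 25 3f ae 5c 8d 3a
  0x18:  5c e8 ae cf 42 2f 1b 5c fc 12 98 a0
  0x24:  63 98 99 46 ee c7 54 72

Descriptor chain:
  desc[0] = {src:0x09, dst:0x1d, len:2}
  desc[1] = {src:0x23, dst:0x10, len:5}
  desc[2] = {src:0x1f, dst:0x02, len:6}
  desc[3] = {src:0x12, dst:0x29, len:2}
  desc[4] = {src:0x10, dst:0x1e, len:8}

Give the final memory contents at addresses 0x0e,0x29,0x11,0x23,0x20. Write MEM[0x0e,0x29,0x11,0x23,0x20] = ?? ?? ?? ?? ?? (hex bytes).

MEM[0x0e,0x29,0x11,0x23,0x20] = 37 98 63 5c 98

  after D0: wrote 2B at 0x1d = 1550
  after D1: wrote 5B at 0x10 = a063989946
  after D2: wrote 6B at 0x02 = 5cfc1298a063
  after D3: wrote 2B at 0x29 = 9899
  after D4: wrote 8B at 0x1e = a0639899465c8d3a
query mem[0x0e]=0x37, mem[0x29]=0x98, mem[0x11]=0x63, mem[0x23]=0x5c, mem[0x20]=0x98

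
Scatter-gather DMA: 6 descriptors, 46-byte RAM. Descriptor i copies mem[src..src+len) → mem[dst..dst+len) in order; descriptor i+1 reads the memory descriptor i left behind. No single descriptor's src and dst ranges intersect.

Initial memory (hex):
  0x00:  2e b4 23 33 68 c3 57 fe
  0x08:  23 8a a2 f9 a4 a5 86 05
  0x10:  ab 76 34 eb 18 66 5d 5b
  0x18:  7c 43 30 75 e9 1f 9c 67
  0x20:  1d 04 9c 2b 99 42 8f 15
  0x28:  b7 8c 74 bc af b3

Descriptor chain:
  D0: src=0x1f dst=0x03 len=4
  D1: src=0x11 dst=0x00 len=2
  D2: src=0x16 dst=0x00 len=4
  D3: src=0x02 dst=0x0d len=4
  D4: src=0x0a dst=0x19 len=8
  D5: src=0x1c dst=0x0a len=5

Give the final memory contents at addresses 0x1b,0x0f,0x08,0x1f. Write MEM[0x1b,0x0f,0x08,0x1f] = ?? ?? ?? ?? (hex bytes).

MEM[0x1b,0x0f,0x08,0x1f] = a4 1d 23 04

[0] 0x1f->0x03 len=4 : 67 1d 04 9c
[1] 0x11->0x00 len=2 : 76 34
[2] 0x16->0x00 len=4 : 5d 5b 7c 43
[3] 0x02->0x0d len=4 : 7c 43 1d 04
[4] 0x0a->0x19 len=8 : a2 f9 a4 7c 43 1d 04 76
[5] 0x1c->0x0a len=5 : 7c 43 1d 04 76
query mem[0x1b]=0xa4, mem[0x0f]=0x1d, mem[0x08]=0x23, mem[0x1f]=0x04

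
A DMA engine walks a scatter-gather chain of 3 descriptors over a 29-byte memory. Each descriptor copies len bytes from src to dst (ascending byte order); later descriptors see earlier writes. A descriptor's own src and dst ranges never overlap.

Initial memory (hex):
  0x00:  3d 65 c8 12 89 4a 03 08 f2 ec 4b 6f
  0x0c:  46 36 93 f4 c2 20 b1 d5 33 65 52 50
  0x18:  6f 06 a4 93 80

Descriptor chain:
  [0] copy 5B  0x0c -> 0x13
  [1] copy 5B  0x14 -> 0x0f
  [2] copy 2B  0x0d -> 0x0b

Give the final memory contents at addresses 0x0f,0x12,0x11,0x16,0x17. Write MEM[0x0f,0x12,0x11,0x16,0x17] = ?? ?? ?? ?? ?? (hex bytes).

#0 dst[0x13+5] := {0x46,0x36,0x93,0xf4,0xc2}
#1 dst[0x0f+5] := {0x36,0x93,0xf4,0xc2,0x6f}
#2 dst[0x0b+2] := {0x36,0x93}
query mem[0x0f]=0x36, mem[0x12]=0xc2, mem[0x11]=0xf4, mem[0x16]=0xf4, mem[0x17]=0xc2

MEM[0x0f,0x12,0x11,0x16,0x17] = 36 c2 f4 f4 c2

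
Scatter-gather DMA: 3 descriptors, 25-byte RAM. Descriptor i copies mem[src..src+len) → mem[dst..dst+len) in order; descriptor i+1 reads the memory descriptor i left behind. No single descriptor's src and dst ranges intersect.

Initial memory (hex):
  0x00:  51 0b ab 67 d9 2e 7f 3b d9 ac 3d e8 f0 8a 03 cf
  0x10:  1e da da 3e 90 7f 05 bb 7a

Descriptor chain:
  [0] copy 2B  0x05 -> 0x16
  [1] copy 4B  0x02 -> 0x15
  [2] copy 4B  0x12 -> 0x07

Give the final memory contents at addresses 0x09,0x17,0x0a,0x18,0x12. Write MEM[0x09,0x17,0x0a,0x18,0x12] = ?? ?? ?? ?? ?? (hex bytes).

  after D0: wrote 2B at 0x16 = 2e7f
  after D1: wrote 4B at 0x15 = ab67d92e
  after D2: wrote 4B at 0x07 = da3e90ab
query mem[0x09]=0x90, mem[0x17]=0xd9, mem[0x0a]=0xab, mem[0x18]=0x2e, mem[0x12]=0xda

MEM[0x09,0x17,0x0a,0x18,0x12] = 90 d9 ab 2e da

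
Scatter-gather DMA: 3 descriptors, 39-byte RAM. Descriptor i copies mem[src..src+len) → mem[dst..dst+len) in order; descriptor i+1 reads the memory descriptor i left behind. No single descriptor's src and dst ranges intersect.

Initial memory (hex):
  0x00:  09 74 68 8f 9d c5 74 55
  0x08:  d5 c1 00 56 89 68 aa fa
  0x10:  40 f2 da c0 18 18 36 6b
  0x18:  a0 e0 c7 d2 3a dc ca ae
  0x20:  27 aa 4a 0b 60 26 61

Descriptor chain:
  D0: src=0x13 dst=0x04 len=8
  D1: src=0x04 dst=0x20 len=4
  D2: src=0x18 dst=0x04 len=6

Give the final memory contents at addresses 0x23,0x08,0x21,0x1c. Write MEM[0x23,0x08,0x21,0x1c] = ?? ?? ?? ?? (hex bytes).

#0 dst[0x04+8] := {0xc0,0x18,0x18,0x36,0x6b,0xa0,0xe0,0xc7}
#1 dst[0x20+4] := {0xc0,0x18,0x18,0x36}
#2 dst[0x04+6] := {0xa0,0xe0,0xc7,0xd2,0x3a,0xdc}
query mem[0x23]=0x36, mem[0x08]=0x3a, mem[0x21]=0x18, mem[0x1c]=0x3a

MEM[0x23,0x08,0x21,0x1c] = 36 3a 18 3a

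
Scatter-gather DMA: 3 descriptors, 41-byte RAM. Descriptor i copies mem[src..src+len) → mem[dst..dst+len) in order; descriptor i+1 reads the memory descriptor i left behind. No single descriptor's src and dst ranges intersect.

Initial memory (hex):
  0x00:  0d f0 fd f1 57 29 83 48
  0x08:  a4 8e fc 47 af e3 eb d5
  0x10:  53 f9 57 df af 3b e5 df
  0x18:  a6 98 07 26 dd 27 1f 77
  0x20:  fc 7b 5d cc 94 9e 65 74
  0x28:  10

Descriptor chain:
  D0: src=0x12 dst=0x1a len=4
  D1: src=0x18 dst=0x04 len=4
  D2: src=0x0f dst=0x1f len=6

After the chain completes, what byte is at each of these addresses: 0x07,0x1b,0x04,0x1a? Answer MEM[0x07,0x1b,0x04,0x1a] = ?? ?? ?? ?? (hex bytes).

D0: mem[0x1a..0x1d] <- [57 df af 3b]
D1: mem[0x04..0x07] <- [a6 98 57 df]
D2: mem[0x1f..0x24] <- [d5 53 f9 57 df af]
query mem[0x07]=0xdf, mem[0x1b]=0xdf, mem[0x04]=0xa6, mem[0x1a]=0x57

MEM[0x07,0x1b,0x04,0x1a] = df df a6 57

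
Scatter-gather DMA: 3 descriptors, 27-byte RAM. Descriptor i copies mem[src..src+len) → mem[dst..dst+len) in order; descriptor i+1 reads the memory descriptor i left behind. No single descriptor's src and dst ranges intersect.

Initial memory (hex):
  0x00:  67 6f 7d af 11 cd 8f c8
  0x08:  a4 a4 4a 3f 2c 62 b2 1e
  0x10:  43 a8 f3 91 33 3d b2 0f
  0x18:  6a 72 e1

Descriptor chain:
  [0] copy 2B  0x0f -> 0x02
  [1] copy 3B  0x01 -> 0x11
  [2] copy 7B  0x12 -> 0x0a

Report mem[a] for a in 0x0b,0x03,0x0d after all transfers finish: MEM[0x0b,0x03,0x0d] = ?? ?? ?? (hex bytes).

MEM[0x0b,0x03,0x0d] = 43 43 3d

[0] 0x0f->0x02 len=2 : 1e 43
[1] 0x01->0x11 len=3 : 6f 1e 43
[2] 0x12->0x0a len=7 : 1e 43 33 3d b2 0f 6a
query mem[0x0b]=0x43, mem[0x03]=0x43, mem[0x0d]=0x3d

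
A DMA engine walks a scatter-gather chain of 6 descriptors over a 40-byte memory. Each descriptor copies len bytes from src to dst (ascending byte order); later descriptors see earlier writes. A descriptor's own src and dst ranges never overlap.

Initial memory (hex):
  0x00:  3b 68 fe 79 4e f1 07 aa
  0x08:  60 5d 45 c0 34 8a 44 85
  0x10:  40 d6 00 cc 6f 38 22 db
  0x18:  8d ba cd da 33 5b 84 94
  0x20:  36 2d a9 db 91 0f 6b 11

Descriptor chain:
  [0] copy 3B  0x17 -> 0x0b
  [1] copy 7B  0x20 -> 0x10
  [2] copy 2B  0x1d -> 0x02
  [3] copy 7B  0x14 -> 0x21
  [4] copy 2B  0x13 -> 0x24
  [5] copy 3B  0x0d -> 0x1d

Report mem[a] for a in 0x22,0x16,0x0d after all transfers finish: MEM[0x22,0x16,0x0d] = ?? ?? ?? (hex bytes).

#0 dst[0x0b+3] := {0xdb,0x8d,0xba}
#1 dst[0x10+7] := {0x36,0x2d,0xa9,0xdb,0x91,0x0f,0x6b}
#2 dst[0x02+2] := {0x5b,0x84}
#3 dst[0x21+7] := {0x91,0x0f,0x6b,0xdb,0x8d,0xba,0xcd}
#4 dst[0x24+2] := {0xdb,0x91}
#5 dst[0x1d+3] := {0xba,0x44,0x85}
query mem[0x22]=0x0f, mem[0x16]=0x6b, mem[0x0d]=0xba

MEM[0x22,0x16,0x0d] = 0f 6b ba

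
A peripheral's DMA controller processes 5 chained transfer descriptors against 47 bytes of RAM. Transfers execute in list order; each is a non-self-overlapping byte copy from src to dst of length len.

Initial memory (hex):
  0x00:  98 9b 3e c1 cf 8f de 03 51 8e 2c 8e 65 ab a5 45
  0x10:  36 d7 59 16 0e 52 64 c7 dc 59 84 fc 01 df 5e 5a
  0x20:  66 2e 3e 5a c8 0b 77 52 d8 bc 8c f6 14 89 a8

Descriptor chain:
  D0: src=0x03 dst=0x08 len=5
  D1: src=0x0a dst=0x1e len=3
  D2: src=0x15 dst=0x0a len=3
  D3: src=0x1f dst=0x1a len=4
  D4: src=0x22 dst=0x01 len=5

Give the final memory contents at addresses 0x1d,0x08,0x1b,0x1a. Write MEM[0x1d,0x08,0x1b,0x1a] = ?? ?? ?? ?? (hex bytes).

#0 dst[0x08+5] := {0xc1,0xcf,0x8f,0xde,0x03}
#1 dst[0x1e+3] := {0x8f,0xde,0x03}
#2 dst[0x0a+3] := {0x52,0x64,0xc7}
#3 dst[0x1a+4] := {0xde,0x03,0x2e,0x3e}
#4 dst[0x01+5] := {0x3e,0x5a,0xc8,0x0b,0x77}
query mem[0x1d]=0x3e, mem[0x08]=0xc1, mem[0x1b]=0x03, mem[0x1a]=0xde

MEM[0x1d,0x08,0x1b,0x1a] = 3e c1 03 de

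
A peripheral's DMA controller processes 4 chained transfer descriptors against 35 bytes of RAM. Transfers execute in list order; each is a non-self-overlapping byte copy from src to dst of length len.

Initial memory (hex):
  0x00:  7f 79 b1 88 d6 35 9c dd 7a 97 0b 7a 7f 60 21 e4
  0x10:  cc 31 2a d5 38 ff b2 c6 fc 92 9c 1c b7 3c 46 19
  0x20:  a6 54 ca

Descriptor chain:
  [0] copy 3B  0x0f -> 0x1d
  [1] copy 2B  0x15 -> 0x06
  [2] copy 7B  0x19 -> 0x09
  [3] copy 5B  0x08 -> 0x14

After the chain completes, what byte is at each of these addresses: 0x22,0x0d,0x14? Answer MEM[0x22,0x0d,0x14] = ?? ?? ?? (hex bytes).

MEM[0x22,0x0d,0x14] = ca e4 7a

#0 dst[0x1d+3] := {0xe4,0xcc,0x31}
#1 dst[0x06+2] := {0xff,0xb2}
#2 dst[0x09+7] := {0x92,0x9c,0x1c,0xb7,0xe4,0xcc,0x31}
#3 dst[0x14+5] := {0x7a,0x92,0x9c,0x1c,0xb7}
query mem[0x22]=0xca, mem[0x0d]=0xe4, mem[0x14]=0x7a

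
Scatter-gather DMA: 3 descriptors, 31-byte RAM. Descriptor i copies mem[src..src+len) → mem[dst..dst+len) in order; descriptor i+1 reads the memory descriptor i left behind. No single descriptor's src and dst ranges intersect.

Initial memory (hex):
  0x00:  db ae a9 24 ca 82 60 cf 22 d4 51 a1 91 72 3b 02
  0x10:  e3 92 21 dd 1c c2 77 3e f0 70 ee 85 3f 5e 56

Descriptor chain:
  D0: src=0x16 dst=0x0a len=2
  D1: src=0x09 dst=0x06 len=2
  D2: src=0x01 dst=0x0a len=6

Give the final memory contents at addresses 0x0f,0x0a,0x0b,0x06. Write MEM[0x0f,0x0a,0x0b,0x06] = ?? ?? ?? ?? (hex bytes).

  after D0: wrote 2B at 0x0a = 773e
  after D1: wrote 2B at 0x06 = d477
  after D2: wrote 6B at 0x0a = aea924ca82d4
query mem[0x0f]=0xd4, mem[0x0a]=0xae, mem[0x0b]=0xa9, mem[0x06]=0xd4

MEM[0x0f,0x0a,0x0b,0x06] = d4 ae a9 d4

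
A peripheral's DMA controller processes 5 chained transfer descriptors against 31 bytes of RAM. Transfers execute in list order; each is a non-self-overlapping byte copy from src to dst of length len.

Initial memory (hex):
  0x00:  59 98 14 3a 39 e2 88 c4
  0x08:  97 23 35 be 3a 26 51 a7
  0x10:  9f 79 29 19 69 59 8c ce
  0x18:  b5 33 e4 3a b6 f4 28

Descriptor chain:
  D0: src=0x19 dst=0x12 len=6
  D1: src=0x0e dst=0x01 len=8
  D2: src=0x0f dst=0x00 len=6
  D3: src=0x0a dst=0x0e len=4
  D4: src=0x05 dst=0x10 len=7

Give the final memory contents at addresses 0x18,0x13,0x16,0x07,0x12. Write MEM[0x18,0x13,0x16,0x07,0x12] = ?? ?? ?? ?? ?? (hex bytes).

MEM[0x18,0x13,0x16,0x07,0x12] = b5 b6 be 3a 3a

D0: mem[0x12..0x17] <- [33 e4 3a b6 f4 28]
D1: mem[0x01..0x08] <- [51 a7 9f 79 33 e4 3a b6]
D2: mem[0x00..0x05] <- [a7 9f 79 33 e4 3a]
D3: mem[0x0e..0x11] <- [35 be 3a 26]
D4: mem[0x10..0x16] <- [3a e4 3a b6 23 35 be]
query mem[0x18]=0xb5, mem[0x13]=0xb6, mem[0x16]=0xbe, mem[0x07]=0x3a, mem[0x12]=0x3a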